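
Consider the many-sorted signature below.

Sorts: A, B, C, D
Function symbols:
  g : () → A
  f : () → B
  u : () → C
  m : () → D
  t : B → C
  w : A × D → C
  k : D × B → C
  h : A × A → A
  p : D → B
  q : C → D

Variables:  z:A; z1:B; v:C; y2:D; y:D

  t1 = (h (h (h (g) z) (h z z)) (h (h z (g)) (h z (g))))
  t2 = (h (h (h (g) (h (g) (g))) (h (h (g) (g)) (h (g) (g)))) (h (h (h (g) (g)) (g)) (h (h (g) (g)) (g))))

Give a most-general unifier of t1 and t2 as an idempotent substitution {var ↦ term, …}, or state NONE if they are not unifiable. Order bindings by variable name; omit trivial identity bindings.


{z ↦ (h (g) (g))}


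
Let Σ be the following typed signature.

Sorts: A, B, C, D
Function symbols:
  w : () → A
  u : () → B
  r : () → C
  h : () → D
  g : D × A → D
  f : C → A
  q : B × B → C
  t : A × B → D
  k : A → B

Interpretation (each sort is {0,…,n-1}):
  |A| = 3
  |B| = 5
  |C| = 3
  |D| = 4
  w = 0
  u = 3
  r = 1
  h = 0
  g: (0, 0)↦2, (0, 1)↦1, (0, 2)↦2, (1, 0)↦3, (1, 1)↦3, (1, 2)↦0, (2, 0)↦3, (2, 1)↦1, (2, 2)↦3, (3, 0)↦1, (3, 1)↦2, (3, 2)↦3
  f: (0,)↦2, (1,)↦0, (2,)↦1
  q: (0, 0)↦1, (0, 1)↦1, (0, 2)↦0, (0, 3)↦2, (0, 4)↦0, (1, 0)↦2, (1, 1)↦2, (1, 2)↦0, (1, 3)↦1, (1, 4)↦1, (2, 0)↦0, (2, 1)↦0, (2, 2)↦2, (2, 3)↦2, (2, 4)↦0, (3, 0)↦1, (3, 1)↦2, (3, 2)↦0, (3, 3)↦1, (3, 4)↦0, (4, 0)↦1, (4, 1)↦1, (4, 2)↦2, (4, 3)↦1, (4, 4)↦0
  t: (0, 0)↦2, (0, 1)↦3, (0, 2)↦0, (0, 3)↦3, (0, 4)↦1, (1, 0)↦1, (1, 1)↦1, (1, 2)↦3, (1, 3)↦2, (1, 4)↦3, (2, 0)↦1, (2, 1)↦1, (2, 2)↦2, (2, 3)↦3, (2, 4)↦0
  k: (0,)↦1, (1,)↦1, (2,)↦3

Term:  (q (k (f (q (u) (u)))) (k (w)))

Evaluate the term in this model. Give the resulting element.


  u = 3
  u = 3
  (q (u) (u)) = q(3, 3) = 1
  (f (q (u) (u))) = f(1,) = 0
  (k (f (q (u) (u)))) = k(0,) = 1
  w = 0
  (k (w)) = k(0,) = 1
  (q (k (f (q (u) (u)))) (k (w))) = q(1, 1) = 2

value = 2


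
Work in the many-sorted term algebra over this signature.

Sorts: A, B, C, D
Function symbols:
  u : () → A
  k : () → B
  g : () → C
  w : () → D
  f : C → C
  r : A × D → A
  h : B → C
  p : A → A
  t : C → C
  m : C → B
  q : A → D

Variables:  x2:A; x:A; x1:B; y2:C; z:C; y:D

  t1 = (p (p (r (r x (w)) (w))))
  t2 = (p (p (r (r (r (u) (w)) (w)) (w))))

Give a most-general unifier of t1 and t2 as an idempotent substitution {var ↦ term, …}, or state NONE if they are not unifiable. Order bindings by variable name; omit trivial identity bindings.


{x ↦ (r (u) (w))}


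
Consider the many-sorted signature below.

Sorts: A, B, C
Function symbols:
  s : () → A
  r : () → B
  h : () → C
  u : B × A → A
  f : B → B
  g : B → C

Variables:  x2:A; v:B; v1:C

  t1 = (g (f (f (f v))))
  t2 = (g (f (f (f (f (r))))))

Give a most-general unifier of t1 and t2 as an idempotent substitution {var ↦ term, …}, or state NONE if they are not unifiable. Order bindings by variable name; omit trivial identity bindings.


{v ↦ (f (r))}


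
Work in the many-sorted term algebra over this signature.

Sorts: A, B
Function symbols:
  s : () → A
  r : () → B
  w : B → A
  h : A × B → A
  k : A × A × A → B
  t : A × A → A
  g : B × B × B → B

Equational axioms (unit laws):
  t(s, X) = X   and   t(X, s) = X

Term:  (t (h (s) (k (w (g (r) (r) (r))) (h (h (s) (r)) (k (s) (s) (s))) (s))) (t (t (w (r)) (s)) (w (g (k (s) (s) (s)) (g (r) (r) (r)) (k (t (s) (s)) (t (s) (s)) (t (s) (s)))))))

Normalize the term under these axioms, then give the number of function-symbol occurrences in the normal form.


size = 35

1. (t (h (s) (k (w (g (r) (r) (r))) (h (h (s) (r)) (k (s) (s) (s))) (s))) (t (t (w (r)) (s)) (w (g (k (s) (s) (s)) (g (r) (r) (r)) (k (t (s) (s)) (t (s) (s)) (t (s) (s)))))))  →  (t (h (s) (k (w (g (r) (r) (r))) (h (h (s) (r)) (k (s) (s) (s))) (s))) (t (w (r)) (w (g (k (s) (s) (s)) (g (r) (r) (r)) (k (t (s) (s)) (t (s) (s)) (t (s) (s)))))))
2. (t (h (s) (k (w (g (r) (r) (r))) (h (h (s) (r)) (k (s) (s) (s))) (s))) (t (w (r)) (w (g (k (s) (s) (s)) (g (r) (r) (r)) (k (t (s) (s)) (t (s) (s)) (t (s) (s)))))))  →  (t (h (s) (k (w (g (r) (r) (r))) (h (h (s) (r)) (k (s) (s) (s))) (s))) (t (w (r)) (w (g (k (s) (s) (s)) (g (r) (r) (r)) (k (s) (t (s) (s)) (t (s) (s)))))))
3. (t (h (s) (k (w (g (r) (r) (r))) (h (h (s) (r)) (k (s) (s) (s))) (s))) (t (w (r)) (w (g (k (s) (s) (s)) (g (r) (r) (r)) (k (s) (t (s) (s)) (t (s) (s)))))))  →  (t (h (s) (k (w (g (r) (r) (r))) (h (h (s) (r)) (k (s) (s) (s))) (s))) (t (w (r)) (w (g (k (s) (s) (s)) (g (r) (r) (r)) (k (s) (s) (t (s) (s)))))))
4. (t (h (s) (k (w (g (r) (r) (r))) (h (h (s) (r)) (k (s) (s) (s))) (s))) (t (w (r)) (w (g (k (s) (s) (s)) (g (r) (r) (r)) (k (s) (s) (t (s) (s)))))))  →  (t (h (s) (k (w (g (r) (r) (r))) (h (h (s) (r)) (k (s) (s) (s))) (s))) (t (w (r)) (w (g (k (s) (s) (s)) (g (r) (r) (r)) (k (s) (s) (s))))))
normal form: (t (h (s) (k (w (g (r) (r) (r))) (h (h (s) (r)) (k (s) (s) (s))) (s))) (t (w (r)) (w (g (k (s) (s) (s)) (g (r) (r) (r)) (k (s) (s) (s))))))


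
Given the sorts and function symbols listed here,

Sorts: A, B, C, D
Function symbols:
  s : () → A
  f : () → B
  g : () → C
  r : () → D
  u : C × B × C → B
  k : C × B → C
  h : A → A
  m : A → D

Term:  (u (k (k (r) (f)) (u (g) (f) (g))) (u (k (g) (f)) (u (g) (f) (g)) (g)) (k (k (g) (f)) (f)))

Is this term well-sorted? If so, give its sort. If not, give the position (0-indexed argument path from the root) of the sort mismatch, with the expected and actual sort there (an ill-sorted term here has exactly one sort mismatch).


ill-sorted at position [0, 0, 0]: expected C, got D

      (r) : D
      (f) : B
    (k (r) (f)) : ✗ arg 0 at [0, 0, 0] has sort D, expected C
      (g) : C
      (f) : B
      (g) : C
    (u (g) (f) (g)) : B
      (g) : C
      (f) : B
    (k (g) (f)) : C
      (g) : C
      (f) : B
      (g) : C
    (u (g) (f) (g)) : B
    (g) : C
  (u (k (g) (f)) (u (g) (f) (g)) (g)) : B
      (g) : C
      (f) : B
    (k (g) (f)) : C
    (f) : B
  (k (k (g) (f)) (f)) : C


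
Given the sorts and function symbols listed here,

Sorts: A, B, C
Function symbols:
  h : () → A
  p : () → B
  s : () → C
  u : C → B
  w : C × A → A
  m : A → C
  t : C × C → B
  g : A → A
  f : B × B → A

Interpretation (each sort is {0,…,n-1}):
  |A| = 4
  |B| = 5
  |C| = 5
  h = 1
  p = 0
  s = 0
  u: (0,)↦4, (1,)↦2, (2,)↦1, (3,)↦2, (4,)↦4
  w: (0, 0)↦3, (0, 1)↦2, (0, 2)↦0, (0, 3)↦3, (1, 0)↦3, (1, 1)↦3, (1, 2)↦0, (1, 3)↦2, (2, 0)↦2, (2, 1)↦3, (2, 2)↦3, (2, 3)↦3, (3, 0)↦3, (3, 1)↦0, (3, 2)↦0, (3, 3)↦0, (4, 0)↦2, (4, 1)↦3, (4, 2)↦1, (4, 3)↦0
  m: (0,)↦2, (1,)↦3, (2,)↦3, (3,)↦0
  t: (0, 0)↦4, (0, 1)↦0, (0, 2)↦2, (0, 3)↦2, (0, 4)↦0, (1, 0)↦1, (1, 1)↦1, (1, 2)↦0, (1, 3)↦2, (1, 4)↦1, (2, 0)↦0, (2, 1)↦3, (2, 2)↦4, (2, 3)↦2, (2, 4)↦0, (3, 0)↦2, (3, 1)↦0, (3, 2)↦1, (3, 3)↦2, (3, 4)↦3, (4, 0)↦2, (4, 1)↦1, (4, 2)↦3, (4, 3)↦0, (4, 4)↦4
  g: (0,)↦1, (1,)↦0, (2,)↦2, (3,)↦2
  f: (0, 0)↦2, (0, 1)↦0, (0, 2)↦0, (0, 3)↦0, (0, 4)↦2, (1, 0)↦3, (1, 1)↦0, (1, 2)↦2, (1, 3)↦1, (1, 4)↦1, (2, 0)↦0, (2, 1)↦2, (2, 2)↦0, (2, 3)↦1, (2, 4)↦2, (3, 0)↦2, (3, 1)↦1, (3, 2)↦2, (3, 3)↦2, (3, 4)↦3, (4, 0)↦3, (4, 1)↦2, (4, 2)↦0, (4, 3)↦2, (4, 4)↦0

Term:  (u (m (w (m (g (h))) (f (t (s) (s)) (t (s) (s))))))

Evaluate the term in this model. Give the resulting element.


value = 2

  h = 1
  (g (h)) = g(1,) = 0
  (m (g (h))) = m(0,) = 2
  s = 0
  s = 0
  (t (s) (s)) = t(0, 0) = 4
  s = 0
  s = 0
  (t (s) (s)) = t(0, 0) = 4
  (f (t (s) (s)) (t (s) (s))) = f(4, 4) = 0
  (w (m (g (h))) (f (t (s) (s)) (t (s) (s)))) = w(2, 0) = 2
  (m (w (m (g (h))) (f (t (s) (s)) (t (s) (s))))) = m(2,) = 3
  (u (m (w (m (g (h))) (f (t (s) (s)) (t (s) (s)))))) = u(3,) = 2


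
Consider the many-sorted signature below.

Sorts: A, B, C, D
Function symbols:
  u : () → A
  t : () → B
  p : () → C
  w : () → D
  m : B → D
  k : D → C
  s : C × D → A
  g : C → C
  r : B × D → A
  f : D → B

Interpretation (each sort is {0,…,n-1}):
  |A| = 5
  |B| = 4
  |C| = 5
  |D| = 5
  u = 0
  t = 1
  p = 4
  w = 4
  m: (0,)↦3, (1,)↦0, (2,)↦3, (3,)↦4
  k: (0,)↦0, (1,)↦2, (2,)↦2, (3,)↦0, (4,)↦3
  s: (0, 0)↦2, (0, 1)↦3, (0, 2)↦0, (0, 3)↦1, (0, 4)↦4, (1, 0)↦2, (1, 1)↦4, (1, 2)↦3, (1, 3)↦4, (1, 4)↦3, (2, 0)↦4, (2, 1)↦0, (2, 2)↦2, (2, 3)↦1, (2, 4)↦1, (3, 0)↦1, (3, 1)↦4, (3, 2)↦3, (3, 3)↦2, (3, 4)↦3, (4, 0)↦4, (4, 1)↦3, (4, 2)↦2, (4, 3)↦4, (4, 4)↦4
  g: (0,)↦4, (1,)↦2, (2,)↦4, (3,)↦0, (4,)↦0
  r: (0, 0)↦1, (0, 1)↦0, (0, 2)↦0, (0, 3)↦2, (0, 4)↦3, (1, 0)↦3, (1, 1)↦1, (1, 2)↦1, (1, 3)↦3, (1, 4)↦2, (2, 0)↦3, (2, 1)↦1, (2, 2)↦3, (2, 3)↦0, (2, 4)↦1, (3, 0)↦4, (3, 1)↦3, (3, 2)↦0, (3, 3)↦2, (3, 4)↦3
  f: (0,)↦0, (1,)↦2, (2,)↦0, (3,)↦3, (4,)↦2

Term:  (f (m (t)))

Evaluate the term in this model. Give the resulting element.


value = 0

  t = 1
  (m (t)) = m(1,) = 0
  (f (m (t))) = f(0,) = 0


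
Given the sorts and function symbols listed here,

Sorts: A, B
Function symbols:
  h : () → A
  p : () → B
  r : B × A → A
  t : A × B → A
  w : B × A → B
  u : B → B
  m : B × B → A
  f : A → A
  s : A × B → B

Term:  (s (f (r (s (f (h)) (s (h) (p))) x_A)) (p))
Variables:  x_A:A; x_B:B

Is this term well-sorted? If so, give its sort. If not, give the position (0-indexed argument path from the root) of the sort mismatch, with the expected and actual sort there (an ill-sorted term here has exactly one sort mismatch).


          (h) : A
        (f (h)) : A
          (h) : A
          (p) : B
        (s (h) (p)) : B
      (s (f (h)) (s (h) (p))) : B
      x_A : A
    (r (s (f (h)) (s (h) (p))) x_A) : A
  (f (r (s (f (h)) (s (h) (p))) x_A)) : A
  (p) : B
(s (f (r (s (f (h)) (s (h) (p))) x_A)) (p)) : B

well-sorted; sort = B


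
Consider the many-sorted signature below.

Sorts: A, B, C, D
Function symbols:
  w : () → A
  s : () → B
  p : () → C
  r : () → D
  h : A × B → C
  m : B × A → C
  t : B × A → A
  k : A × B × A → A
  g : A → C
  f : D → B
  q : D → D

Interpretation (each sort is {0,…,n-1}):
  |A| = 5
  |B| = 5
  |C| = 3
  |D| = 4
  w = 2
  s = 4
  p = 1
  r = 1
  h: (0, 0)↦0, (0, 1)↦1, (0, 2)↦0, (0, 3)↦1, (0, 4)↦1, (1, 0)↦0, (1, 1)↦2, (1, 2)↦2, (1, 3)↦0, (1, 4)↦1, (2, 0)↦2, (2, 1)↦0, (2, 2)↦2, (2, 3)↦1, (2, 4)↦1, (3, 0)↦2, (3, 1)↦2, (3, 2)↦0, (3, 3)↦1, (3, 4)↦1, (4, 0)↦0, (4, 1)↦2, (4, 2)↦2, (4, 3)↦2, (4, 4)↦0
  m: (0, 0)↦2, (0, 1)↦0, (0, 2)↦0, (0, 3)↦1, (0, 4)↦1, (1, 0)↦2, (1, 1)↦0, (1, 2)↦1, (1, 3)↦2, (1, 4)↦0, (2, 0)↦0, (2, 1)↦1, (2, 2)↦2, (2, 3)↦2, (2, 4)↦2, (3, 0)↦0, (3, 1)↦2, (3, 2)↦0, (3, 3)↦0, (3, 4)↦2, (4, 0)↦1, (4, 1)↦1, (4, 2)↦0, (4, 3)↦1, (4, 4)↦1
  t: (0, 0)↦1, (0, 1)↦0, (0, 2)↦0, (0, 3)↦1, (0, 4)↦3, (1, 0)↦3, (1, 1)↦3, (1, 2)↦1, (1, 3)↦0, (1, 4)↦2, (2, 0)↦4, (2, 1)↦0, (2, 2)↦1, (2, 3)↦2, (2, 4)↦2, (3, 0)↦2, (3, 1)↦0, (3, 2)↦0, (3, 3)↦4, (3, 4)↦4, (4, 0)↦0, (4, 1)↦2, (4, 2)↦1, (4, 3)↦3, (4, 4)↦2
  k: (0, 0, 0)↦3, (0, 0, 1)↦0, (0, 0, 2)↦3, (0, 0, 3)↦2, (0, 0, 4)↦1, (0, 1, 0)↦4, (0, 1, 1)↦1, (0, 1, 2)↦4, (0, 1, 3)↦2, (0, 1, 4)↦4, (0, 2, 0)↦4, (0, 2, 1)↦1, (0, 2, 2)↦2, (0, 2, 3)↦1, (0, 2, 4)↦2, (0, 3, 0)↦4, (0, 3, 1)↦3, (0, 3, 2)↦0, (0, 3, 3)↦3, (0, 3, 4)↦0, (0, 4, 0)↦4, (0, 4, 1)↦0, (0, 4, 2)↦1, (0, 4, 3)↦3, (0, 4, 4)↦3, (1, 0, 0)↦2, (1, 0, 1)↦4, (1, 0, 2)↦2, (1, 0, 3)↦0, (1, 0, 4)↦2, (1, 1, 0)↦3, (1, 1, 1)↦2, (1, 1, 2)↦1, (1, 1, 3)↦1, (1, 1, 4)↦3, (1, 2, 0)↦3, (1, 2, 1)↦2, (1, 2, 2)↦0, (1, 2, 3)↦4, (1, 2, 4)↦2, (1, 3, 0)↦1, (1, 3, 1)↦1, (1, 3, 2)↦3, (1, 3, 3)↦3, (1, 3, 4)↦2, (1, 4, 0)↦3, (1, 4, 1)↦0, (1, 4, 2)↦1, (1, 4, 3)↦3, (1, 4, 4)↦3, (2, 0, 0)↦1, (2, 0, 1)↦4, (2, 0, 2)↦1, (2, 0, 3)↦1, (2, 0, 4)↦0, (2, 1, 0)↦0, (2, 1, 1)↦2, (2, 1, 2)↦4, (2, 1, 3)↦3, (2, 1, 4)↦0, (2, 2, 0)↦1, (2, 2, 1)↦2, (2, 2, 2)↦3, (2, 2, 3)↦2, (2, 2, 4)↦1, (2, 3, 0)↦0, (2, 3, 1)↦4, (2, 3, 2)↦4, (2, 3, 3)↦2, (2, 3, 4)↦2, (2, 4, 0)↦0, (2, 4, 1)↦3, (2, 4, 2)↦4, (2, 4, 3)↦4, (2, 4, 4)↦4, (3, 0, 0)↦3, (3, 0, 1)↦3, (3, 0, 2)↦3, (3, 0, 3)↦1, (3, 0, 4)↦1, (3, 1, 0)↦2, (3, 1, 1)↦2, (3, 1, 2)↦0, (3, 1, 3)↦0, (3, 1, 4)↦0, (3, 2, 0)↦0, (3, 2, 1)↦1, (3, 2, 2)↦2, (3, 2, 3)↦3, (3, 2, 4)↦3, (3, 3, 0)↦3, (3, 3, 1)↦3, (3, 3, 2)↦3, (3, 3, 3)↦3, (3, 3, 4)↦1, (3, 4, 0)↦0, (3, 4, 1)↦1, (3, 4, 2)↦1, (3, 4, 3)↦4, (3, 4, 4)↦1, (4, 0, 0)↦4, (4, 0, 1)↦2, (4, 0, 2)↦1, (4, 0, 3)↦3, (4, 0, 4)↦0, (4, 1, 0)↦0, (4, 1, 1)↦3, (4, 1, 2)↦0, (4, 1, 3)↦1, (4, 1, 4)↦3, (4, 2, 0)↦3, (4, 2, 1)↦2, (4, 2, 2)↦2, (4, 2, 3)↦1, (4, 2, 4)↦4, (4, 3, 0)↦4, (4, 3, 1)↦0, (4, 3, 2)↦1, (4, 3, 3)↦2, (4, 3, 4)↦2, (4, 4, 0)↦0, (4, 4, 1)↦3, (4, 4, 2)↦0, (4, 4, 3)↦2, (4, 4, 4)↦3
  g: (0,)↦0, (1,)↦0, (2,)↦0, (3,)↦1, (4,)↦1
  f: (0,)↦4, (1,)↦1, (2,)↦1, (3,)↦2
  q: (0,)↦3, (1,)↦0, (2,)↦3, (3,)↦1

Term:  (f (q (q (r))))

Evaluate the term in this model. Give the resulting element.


  r = 1
  (q (r)) = q(1,) = 0
  (q (q (r))) = q(0,) = 3
  (f (q (q (r)))) = f(3,) = 2

value = 2


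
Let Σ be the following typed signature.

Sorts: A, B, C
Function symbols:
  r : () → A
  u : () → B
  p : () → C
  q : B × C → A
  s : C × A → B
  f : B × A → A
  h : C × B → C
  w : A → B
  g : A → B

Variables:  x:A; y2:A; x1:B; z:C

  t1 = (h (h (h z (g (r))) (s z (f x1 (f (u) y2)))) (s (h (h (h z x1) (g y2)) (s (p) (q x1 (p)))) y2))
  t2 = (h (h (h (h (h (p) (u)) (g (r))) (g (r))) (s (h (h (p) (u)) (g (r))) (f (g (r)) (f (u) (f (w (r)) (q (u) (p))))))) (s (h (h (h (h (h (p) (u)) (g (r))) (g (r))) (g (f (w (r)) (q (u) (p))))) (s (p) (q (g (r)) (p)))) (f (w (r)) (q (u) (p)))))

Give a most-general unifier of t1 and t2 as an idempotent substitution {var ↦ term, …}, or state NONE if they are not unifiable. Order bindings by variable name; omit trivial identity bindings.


{x1 ↦ (g (r)), y2 ↦ (f (w (r)) (q (u) (p))), z ↦ (h (h (p) (u)) (g (r)))}


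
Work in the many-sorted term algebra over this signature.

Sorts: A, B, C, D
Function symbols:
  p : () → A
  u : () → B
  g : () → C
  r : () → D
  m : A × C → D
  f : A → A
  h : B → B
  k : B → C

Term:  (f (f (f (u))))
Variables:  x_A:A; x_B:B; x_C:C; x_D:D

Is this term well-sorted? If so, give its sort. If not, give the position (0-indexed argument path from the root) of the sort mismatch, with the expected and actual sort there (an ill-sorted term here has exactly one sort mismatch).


ill-sorted at position [0, 0, 0]: expected A, got B

      (u) : B
    (f (u)) : ✗ arg 0 at [0, 0, 0] has sort B, expected A


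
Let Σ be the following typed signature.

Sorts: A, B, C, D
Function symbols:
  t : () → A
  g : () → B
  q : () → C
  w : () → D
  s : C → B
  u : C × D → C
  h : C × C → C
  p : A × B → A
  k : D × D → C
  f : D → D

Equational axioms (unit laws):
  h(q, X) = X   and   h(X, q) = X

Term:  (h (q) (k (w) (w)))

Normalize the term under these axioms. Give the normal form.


normal form = (k (w) (w))

1. (h (q) (k (w) (w)))  →  (k (w) (w))


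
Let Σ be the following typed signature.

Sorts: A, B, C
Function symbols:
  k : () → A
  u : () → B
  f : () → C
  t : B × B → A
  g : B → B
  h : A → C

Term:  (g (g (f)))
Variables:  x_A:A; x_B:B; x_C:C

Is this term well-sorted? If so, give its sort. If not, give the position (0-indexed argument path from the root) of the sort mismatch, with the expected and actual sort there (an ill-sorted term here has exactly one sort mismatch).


    (f) : C
  (g (f)) : ✗ arg 0 at [0, 0] has sort C, expected B

ill-sorted at position [0, 0]: expected B, got C


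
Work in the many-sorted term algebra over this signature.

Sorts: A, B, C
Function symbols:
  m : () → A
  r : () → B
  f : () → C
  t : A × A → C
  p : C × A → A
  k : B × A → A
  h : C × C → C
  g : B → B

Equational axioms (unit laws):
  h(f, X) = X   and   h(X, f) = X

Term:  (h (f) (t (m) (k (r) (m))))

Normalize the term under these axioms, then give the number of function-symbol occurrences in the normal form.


size = 5

1. (h (f) (t (m) (k (r) (m))))  →  (t (m) (k (r) (m)))
normal form: (t (m) (k (r) (m)))


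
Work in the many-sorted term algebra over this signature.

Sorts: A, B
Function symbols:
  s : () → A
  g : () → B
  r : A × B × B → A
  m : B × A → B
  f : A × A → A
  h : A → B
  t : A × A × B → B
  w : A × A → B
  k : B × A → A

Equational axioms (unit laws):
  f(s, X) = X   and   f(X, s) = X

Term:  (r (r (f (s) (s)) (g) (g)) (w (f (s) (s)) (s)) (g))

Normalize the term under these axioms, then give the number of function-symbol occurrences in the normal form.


size = 9

1. (r (r (f (s) (s)) (g) (g)) (w (f (s) (s)) (s)) (g))  →  (r (r (s) (g) (g)) (w (f (s) (s)) (s)) (g))
2. (r (r (s) (g) (g)) (w (f (s) (s)) (s)) (g))  →  (r (r (s) (g) (g)) (w (s) (s)) (g))
normal form: (r (r (s) (g) (g)) (w (s) (s)) (g))


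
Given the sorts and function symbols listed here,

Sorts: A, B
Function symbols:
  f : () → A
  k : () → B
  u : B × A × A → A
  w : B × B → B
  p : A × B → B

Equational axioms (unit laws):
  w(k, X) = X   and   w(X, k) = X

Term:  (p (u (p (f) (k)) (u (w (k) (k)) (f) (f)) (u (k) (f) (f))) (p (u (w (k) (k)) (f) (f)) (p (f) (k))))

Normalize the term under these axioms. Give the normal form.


normal form = (p (u (p (f) (k)) (u (k) (f) (f)) (u (k) (f) (f))) (p (u (k) (f) (f)) (p (f) (k))))

1. (p (u (p (f) (k)) (u (w (k) (k)) (f) (f)) (u (k) (f) (f))) (p (u (w (k) (k)) (f) (f)) (p (f) (k))))  →  (p (u (p (f) (k)) (u (k) (f) (f)) (u (k) (f) (f))) (p (u (w (k) (k)) (f) (f)) (p (f) (k))))
2. (p (u (p (f) (k)) (u (k) (f) (f)) (u (k) (f) (f))) (p (u (w (k) (k)) (f) (f)) (p (f) (k))))  →  (p (u (p (f) (k)) (u (k) (f) (f)) (u (k) (f) (f))) (p (u (k) (f) (f)) (p (f) (k))))


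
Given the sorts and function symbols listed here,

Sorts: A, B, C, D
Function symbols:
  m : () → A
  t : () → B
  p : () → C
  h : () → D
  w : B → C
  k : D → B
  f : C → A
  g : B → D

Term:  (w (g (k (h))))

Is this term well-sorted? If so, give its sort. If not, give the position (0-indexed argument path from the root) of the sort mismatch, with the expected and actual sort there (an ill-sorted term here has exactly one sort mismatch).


ill-sorted at position [0]: expected B, got D

      (h) : D
    (k (h)) : B
  (g (k (h))) : D
(w (g (k (h)))) : ✗ arg 0 at [0] has sort D, expected B


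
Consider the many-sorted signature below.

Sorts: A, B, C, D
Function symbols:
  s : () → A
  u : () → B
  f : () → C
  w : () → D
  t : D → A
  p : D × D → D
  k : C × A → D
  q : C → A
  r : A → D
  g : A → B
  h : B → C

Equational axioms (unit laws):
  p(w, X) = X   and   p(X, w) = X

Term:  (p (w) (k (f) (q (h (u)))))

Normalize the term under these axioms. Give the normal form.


1. (p (w) (k (f) (q (h (u)))))  →  (k (f) (q (h (u))))

normal form = (k (f) (q (h (u))))


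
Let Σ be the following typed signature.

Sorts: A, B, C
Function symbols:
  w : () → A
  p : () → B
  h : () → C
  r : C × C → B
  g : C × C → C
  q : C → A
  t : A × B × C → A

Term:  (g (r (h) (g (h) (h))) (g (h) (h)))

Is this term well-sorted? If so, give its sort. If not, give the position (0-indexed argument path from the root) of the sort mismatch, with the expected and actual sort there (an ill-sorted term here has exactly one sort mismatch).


    (h) : C
      (h) : C
      (h) : C
    (g (h) (h)) : C
  (r (h) (g (h) (h))) : B
    (h) : C
    (h) : C
  (g (h) (h)) : C
(g (r (h) (g (h) (h))) (g (h) (h))) : ✗ arg 0 at [0] has sort B, expected C

ill-sorted at position [0]: expected C, got B


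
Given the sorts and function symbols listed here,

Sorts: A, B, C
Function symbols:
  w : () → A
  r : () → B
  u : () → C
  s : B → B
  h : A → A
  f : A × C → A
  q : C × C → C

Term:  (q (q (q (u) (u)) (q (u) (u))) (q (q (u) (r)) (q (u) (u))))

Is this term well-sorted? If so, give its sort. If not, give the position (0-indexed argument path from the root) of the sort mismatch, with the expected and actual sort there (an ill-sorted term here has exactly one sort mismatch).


      (u) : C
      (u) : C
    (q (u) (u)) : C
      (u) : C
      (u) : C
    (q (u) (u)) : C
  (q (q (u) (u)) (q (u) (u))) : C
      (u) : C
      (r) : B
    (q (u) (r)) : ✗ arg 1 at [1, 0, 1] has sort B, expected C
      (u) : C
      (u) : C
    (q (u) (u)) : C

ill-sorted at position [1, 0, 1]: expected C, got B


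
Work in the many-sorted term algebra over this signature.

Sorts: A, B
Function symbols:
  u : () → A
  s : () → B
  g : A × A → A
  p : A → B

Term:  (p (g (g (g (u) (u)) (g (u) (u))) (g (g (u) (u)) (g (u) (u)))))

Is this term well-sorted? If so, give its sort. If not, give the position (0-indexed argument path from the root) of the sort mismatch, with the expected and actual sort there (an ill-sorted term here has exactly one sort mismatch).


well-sorted; sort = B

        (u) : A
        (u) : A
      (g (u) (u)) : A
        (u) : A
        (u) : A
      (g (u) (u)) : A
    (g (g (u) (u)) (g (u) (u))) : A
        (u) : A
        (u) : A
      (g (u) (u)) : A
        (u) : A
        (u) : A
      (g (u) (u)) : A
    (g (g (u) (u)) (g (u) (u))) : A
  (g (g (g (u) (u)) (g (u) (u))) (g (g (u) (u)) (g (u) (u)))) : A
(p (g (g (g (u) (u)) (g (u) (u))) (g (g (u) (u)) (g (u) (u))))) : B


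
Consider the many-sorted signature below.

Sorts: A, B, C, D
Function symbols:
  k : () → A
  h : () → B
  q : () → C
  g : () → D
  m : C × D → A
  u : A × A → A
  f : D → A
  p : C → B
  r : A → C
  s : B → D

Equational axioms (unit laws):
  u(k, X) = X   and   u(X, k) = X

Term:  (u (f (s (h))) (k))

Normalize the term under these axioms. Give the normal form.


1. (u (f (s (h))) (k))  →  (f (s (h)))

normal form = (f (s (h)))


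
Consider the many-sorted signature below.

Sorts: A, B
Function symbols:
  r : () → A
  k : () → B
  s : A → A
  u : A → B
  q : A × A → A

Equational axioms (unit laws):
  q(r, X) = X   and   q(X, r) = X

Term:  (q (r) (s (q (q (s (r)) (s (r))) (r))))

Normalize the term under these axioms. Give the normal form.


normal form = (s (q (s (r)) (s (r))))

1. (q (r) (s (q (q (s (r)) (s (r))) (r))))  →  (s (q (q (s (r)) (s (r))) (r)))
2. (s (q (q (s (r)) (s (r))) (r)))  →  (s (q (s (r)) (s (r))))


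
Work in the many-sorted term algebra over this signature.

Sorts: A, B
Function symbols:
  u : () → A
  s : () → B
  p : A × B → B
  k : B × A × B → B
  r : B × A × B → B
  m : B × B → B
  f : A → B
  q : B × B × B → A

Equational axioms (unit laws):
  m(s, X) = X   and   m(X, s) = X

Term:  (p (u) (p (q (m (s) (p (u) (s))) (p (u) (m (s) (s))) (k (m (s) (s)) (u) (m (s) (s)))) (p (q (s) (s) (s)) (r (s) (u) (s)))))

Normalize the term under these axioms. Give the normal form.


normal form = (p (u) (p (q (p (u) (s)) (p (u) (s)) (k (s) (u) (s))) (p (q (s) (s) (s)) (r (s) (u) (s)))))

1. (p (u) (p (q (m (s) (p (u) (s))) (p (u) (m (s) (s))) (k (m (s) (s)) (u) (m (s) (s)))) (p (q (s) (s) (s)) (r (s) (u) (s)))))  →  (p (u) (p (q (p (u) (s)) (p (u) (m (s) (s))) (k (m (s) (s)) (u) (m (s) (s)))) (p (q (s) (s) (s)) (r (s) (u) (s)))))
2. (p (u) (p (q (p (u) (s)) (p (u) (m (s) (s))) (k (m (s) (s)) (u) (m (s) (s)))) (p (q (s) (s) (s)) (r (s) (u) (s)))))  →  (p (u) (p (q (p (u) (s)) (p (u) (s)) (k (m (s) (s)) (u) (m (s) (s)))) (p (q (s) (s) (s)) (r (s) (u) (s)))))
3. (p (u) (p (q (p (u) (s)) (p (u) (s)) (k (m (s) (s)) (u) (m (s) (s)))) (p (q (s) (s) (s)) (r (s) (u) (s)))))  →  (p (u) (p (q (p (u) (s)) (p (u) (s)) (k (s) (u) (m (s) (s)))) (p (q (s) (s) (s)) (r (s) (u) (s)))))
4. (p (u) (p (q (p (u) (s)) (p (u) (s)) (k (s) (u) (m (s) (s)))) (p (q (s) (s) (s)) (r (s) (u) (s)))))  →  (p (u) (p (q (p (u) (s)) (p (u) (s)) (k (s) (u) (s))) (p (q (s) (s) (s)) (r (s) (u) (s)))))


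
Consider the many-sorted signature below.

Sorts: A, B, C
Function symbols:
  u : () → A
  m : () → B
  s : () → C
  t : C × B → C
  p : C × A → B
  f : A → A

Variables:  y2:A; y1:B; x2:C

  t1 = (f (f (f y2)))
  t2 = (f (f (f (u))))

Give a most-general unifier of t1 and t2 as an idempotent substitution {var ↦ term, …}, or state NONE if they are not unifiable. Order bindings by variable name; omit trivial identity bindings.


{y2 ↦ (u)}


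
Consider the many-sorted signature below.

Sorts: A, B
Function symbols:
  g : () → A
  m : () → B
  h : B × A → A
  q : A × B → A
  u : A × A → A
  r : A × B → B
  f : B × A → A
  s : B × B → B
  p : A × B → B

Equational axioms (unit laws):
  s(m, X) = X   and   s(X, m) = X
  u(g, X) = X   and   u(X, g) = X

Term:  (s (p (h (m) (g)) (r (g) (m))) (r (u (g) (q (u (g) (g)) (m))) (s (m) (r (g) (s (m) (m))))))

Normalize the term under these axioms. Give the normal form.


1. (s (p (h (m) (g)) (r (g) (m))) (r (u (g) (q (u (g) (g)) (m))) (s (m) (r (g) (s (m) (m))))))  →  (s (p (h (m) (g)) (r (g) (m))) (r (q (u (g) (g)) (m)) (s (m) (r (g) (s (m) (m))))))
2. (s (p (h (m) (g)) (r (g) (m))) (r (q (u (g) (g)) (m)) (s (m) (r (g) (s (m) (m))))))  →  (s (p (h (m) (g)) (r (g) (m))) (r (q (g) (m)) (s (m) (r (g) (s (m) (m))))))
3. (s (p (h (m) (g)) (r (g) (m))) (r (q (g) (m)) (s (m) (r (g) (s (m) (m))))))  →  (s (p (h (m) (g)) (r (g) (m))) (r (q (g) (m)) (r (g) (s (m) (m)))))
4. (s (p (h (m) (g)) (r (g) (m))) (r (q (g) (m)) (r (g) (s (m) (m)))))  →  (s (p (h (m) (g)) (r (g) (m))) (r (q (g) (m)) (r (g) (m))))

normal form = (s (p (h (m) (g)) (r (g) (m))) (r (q (g) (m)) (r (g) (m))))


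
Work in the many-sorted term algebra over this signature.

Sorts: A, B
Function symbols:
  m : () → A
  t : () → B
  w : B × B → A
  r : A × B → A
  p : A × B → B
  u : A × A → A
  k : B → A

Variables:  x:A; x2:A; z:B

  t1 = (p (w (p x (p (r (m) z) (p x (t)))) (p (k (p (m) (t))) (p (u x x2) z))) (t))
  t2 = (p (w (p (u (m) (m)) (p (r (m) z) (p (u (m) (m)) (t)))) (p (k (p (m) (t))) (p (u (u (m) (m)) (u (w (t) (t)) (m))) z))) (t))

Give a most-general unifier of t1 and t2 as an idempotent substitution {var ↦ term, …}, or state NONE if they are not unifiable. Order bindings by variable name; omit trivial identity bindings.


{x ↦ (u (m) (m)), x2 ↦ (u (w (t) (t)) (m))}


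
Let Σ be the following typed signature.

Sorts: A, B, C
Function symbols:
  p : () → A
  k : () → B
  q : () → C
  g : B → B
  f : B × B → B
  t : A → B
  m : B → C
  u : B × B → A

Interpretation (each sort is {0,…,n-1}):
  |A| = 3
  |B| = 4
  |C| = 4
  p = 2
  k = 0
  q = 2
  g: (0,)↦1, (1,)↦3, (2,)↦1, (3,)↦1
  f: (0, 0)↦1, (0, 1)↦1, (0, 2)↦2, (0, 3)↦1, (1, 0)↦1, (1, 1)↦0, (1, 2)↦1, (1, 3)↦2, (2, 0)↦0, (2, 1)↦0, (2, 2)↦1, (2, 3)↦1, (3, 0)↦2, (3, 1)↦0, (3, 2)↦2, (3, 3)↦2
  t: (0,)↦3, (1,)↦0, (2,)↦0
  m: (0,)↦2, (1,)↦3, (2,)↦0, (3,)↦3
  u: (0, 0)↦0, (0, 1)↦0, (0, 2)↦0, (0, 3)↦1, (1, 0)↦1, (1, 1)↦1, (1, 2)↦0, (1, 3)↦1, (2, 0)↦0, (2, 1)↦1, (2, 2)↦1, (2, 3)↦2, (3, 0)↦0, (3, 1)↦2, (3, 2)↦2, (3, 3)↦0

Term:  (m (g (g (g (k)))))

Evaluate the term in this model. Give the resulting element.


  k = 0
  (g (k)) = g(0,) = 1
  (g (g (k))) = g(1,) = 3
  (g (g (g (k)))) = g(3,) = 1
  (m (g (g (g (k))))) = m(1,) = 3

value = 3


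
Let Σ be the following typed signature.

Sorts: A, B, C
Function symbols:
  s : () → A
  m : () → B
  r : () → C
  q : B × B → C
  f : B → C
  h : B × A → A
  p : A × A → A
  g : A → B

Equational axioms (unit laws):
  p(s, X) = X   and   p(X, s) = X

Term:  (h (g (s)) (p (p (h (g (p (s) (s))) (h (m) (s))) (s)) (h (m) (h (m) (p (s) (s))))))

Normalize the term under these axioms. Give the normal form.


1. (h (g (s)) (p (p (h (g (p (s) (s))) (h (m) (s))) (s)) (h (m) (h (m) (p (s) (s))))))  →  (h (g (s)) (p (h (g (p (s) (s))) (h (m) (s))) (h (m) (h (m) (p (s) (s))))))
2. (h (g (s)) (p (h (g (p (s) (s))) (h (m) (s))) (h (m) (h (m) (p (s) (s))))))  →  (h (g (s)) (p (h (g (s)) (h (m) (s))) (h (m) (h (m) (p (s) (s))))))
3. (h (g (s)) (p (h (g (s)) (h (m) (s))) (h (m) (h (m) (p (s) (s))))))  →  (h (g (s)) (p (h (g (s)) (h (m) (s))) (h (m) (h (m) (s)))))

normal form = (h (g (s)) (p (h (g (s)) (h (m) (s))) (h (m) (h (m) (s)))))


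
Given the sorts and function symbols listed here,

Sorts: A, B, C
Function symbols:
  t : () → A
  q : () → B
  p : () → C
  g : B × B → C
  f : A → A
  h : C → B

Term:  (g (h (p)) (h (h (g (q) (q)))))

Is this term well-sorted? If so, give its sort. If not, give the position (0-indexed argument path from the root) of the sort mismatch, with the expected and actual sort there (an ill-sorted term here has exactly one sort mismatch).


    (p) : C
  (h (p)) : B
        (q) : B
        (q) : B
      (g (q) (q)) : C
    (h (g (q) (q))) : B
  (h (h (g (q) (q)))) : ✗ arg 0 at [1, 0] has sort B, expected C

ill-sorted at position [1, 0]: expected C, got B


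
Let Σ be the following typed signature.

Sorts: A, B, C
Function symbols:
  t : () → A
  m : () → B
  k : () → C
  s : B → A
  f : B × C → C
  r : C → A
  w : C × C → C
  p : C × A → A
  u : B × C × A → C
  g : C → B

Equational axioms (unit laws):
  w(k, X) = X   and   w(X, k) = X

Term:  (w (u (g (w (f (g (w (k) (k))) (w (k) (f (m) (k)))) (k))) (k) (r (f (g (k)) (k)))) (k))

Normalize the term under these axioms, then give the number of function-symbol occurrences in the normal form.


size = 14

1. (w (u (g (w (f (g (w (k) (k))) (w (k) (f (m) (k)))) (k))) (k) (r (f (g (k)) (k)))) (k))  →  (u (g (w (f (g (w (k) (k))) (w (k) (f (m) (k)))) (k))) (k) (r (f (g (k)) (k))))
2. (u (g (w (f (g (w (k) (k))) (w (k) (f (m) (k)))) (k))) (k) (r (f (g (k)) (k))))  →  (u (g (f (g (w (k) (k))) (w (k) (f (m) (k))))) (k) (r (f (g (k)) (k))))
3. (u (g (f (g (w (k) (k))) (w (k) (f (m) (k))))) (k) (r (f (g (k)) (k))))  →  (u (g (f (g (k)) (w (k) (f (m) (k))))) (k) (r (f (g (k)) (k))))
4. (u (g (f (g (k)) (w (k) (f (m) (k))))) (k) (r (f (g (k)) (k))))  →  (u (g (f (g (k)) (f (m) (k)))) (k) (r (f (g (k)) (k))))
normal form: (u (g (f (g (k)) (f (m) (k)))) (k) (r (f (g (k)) (k))))


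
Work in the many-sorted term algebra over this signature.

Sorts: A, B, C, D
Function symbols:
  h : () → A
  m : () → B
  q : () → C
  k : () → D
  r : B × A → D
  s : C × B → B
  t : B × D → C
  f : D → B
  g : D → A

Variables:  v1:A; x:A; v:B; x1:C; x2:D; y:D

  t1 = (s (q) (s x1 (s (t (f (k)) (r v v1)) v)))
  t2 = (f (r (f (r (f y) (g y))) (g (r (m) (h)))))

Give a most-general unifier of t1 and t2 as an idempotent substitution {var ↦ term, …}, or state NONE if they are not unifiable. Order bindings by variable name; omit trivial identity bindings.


head clash or occurs-check failure — not unifiable

NONE (not unifiable)


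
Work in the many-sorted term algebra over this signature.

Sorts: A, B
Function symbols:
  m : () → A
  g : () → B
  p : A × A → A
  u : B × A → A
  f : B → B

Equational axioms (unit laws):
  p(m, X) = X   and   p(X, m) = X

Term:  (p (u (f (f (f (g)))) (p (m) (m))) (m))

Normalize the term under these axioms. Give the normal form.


1. (p (u (f (f (f (g)))) (p (m) (m))) (m))  →  (u (f (f (f (g)))) (p (m) (m)))
2. (u (f (f (f (g)))) (p (m) (m)))  →  (u (f (f (f (g)))) (m))

normal form = (u (f (f (f (g)))) (m))


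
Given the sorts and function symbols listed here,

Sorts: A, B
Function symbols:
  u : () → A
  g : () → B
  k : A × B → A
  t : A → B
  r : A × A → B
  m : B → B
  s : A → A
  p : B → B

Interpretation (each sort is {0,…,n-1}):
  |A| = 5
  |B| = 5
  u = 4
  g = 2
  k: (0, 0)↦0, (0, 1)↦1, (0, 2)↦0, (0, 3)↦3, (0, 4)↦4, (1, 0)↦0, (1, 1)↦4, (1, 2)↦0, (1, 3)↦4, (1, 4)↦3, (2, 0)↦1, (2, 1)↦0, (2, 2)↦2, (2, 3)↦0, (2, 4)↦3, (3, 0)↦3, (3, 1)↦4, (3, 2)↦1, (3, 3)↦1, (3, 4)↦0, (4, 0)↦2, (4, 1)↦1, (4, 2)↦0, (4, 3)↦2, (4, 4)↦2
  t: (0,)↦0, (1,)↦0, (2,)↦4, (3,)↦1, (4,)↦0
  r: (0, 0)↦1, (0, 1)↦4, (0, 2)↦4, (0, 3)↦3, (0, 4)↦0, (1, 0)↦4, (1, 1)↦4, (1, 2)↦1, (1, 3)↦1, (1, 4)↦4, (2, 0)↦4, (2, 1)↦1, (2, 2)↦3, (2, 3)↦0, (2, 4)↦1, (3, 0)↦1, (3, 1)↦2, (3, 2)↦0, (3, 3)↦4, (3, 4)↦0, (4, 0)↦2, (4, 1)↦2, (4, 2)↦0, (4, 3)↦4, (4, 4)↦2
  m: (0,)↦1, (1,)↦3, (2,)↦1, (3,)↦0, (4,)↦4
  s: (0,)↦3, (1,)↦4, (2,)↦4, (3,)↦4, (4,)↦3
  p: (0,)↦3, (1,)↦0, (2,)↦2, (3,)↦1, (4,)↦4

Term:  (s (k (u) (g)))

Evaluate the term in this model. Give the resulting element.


  u = 4
  g = 2
  (k (u) (g)) = k(4, 2) = 0
  (s (k (u) (g))) = s(0,) = 3

value = 3


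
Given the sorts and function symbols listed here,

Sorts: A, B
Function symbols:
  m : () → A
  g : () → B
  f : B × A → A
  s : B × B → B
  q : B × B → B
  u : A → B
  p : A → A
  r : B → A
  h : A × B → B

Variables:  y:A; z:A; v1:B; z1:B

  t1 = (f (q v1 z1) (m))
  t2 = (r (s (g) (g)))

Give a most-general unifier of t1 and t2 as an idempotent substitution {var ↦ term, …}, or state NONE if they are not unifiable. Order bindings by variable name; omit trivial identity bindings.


head clash or occurs-check failure — not unifiable

NONE (not unifiable)


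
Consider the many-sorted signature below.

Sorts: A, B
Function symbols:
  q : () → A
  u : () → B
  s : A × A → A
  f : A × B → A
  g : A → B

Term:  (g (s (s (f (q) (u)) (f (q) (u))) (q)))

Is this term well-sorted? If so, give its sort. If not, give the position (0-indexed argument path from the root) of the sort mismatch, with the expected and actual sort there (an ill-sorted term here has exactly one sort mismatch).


        (q) : A
        (u) : B
      (f (q) (u)) : A
        (q) : A
        (u) : B
      (f (q) (u)) : A
    (s (f (q) (u)) (f (q) (u))) : A
    (q) : A
  (s (s (f (q) (u)) (f (q) (u))) (q)) : A
(g (s (s (f (q) (u)) (f (q) (u))) (q))) : B

well-sorted; sort = B


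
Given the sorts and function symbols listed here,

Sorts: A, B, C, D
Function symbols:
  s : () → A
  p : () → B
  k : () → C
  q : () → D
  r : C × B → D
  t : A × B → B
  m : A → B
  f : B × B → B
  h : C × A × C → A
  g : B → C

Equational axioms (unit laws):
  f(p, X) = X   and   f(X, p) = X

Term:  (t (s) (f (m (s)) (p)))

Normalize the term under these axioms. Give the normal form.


normal form = (t (s) (m (s)))

1. (t (s) (f (m (s)) (p)))  →  (t (s) (m (s)))


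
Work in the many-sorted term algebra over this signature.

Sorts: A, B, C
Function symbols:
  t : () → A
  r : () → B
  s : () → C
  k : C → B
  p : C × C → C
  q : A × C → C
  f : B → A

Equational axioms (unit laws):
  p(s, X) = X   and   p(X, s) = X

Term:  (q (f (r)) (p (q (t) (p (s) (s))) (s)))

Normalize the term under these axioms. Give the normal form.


normal form = (q (f (r)) (q (t) (s)))

1. (q (f (r)) (p (q (t) (p (s) (s))) (s)))  →  (q (f (r)) (q (t) (p (s) (s))))
2. (q (f (r)) (q (t) (p (s) (s))))  →  (q (f (r)) (q (t) (s)))


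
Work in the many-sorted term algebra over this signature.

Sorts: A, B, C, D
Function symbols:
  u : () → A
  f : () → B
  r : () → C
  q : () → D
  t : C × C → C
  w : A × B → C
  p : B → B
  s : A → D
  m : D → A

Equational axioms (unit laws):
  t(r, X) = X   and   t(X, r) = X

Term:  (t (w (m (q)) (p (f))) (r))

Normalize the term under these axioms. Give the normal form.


1. (t (w (m (q)) (p (f))) (r))  →  (w (m (q)) (p (f)))

normal form = (w (m (q)) (p (f)))


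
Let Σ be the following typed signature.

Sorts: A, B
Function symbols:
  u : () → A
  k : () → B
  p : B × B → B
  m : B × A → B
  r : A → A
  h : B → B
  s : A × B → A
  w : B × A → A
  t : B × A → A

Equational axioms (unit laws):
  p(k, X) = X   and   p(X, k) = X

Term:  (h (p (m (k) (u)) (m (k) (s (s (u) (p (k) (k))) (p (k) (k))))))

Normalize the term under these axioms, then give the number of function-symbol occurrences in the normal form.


1. (h (p (m (k) (u)) (m (k) (s (s (u) (p (k) (k))) (p (k) (k))))))  →  (h (p (m (k) (u)) (m (k) (s (s (u) (k)) (p (k) (k))))))
2. (h (p (m (k) (u)) (m (k) (s (s (u) (k)) (p (k) (k))))))  →  (h (p (m (k) (u)) (m (k) (s (s (u) (k)) (k)))))
normal form: (h (p (m (k) (u)) (m (k) (s (s (u) (k)) (k)))))

size = 12


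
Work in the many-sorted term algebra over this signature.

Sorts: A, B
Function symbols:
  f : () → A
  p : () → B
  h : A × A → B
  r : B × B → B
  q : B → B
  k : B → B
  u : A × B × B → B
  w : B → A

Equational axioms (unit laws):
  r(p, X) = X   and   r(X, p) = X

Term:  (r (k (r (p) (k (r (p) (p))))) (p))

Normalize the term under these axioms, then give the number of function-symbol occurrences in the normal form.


size = 3

1. (r (k (r (p) (k (r (p) (p))))) (p))  →  (k (r (p) (k (r (p) (p)))))
2. (k (r (p) (k (r (p) (p)))))  →  (k (k (r (p) (p))))
3. (k (k (r (p) (p))))  →  (k (k (p)))
normal form: (k (k (p)))


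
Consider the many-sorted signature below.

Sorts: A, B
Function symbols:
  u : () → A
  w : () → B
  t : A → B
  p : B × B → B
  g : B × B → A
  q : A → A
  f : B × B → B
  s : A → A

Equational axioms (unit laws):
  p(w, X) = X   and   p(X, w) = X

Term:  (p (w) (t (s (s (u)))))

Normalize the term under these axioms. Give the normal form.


1. (p (w) (t (s (s (u)))))  →  (t (s (s (u))))

normal form = (t (s (s (u))))


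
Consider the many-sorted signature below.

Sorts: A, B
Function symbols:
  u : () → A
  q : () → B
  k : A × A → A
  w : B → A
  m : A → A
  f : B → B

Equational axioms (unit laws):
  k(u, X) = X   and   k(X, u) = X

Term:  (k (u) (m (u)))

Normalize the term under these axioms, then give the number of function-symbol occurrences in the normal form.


size = 2

1. (k (u) (m (u)))  →  (m (u))
normal form: (m (u))


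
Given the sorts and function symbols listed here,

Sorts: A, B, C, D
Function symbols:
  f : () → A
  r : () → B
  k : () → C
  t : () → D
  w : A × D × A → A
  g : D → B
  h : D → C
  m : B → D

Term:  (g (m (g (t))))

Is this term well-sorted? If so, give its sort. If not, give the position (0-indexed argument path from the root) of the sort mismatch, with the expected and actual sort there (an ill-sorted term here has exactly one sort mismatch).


      (t) : D
    (g (t)) : B
  (m (g (t))) : D
(g (m (g (t)))) : B

well-sorted; sort = B


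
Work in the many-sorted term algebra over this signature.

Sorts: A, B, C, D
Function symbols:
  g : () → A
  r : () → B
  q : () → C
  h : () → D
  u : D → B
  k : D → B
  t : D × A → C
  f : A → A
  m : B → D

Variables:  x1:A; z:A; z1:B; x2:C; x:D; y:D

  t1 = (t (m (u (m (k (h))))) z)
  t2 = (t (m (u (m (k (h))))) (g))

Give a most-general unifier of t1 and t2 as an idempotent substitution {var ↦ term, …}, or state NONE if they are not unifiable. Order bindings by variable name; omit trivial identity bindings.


{z ↦ (g)}


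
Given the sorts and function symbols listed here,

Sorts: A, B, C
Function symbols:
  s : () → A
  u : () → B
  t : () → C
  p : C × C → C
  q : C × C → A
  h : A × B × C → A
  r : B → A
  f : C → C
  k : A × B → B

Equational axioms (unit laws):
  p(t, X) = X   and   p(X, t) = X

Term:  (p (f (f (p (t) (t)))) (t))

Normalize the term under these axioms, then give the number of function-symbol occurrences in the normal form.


size = 3

1. (p (f (f (p (t) (t)))) (t))  →  (f (f (p (t) (t))))
2. (f (f (p (t) (t))))  →  (f (f (t)))
normal form: (f (f (t)))


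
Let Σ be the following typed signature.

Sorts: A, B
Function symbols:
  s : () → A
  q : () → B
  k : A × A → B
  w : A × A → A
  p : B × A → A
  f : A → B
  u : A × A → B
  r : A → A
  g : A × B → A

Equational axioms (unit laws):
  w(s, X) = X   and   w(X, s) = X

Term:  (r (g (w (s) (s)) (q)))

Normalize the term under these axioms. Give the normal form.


1. (r (g (w (s) (s)) (q)))  →  (r (g (s) (q)))

normal form = (r (g (s) (q)))
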